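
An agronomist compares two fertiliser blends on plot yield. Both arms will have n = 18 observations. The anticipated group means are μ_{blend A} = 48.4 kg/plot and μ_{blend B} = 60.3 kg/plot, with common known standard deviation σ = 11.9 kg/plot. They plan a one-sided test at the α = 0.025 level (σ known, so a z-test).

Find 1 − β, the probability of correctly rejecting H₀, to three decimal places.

Standardized effect: d = |μ_{blend A} − μ_{blend B}| / σ = |48.4 − 60.3| / 11.9 = 1.0000
Noncentrality parameter: δ = d·√(n/2) = 1.0000 × √(18/2) = 3.0000
Critical value for a one-sided test at α = 0.025: z_α = 1.960.
Power = Φ(δ − 1.960) = Φ(1.040) = 0.8508.

Power ≈ 0.851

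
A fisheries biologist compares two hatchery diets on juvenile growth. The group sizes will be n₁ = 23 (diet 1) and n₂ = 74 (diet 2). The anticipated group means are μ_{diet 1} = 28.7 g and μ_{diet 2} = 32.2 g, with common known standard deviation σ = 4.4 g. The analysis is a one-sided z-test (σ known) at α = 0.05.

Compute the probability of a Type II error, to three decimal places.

β ≈ 0.046

Standardized effect: d = |μ_{diet 1} − μ_{diet 2}| / σ = |28.7 − 32.2| / 4.4 = 0.7955
Noncentrality parameter: δ = d / √(1/n₁ + 1/n₂) = 0.7955 / √(1/23 + 1/74) = 3.3320
Critical value for a one-sided test at α = 0.05: z_α = 1.645.
Power = Φ(δ − 1.645) = Φ(1.687) = 0.9542.
Type II error: β = 1 − power = 1 − 0.9542 = 0.0458.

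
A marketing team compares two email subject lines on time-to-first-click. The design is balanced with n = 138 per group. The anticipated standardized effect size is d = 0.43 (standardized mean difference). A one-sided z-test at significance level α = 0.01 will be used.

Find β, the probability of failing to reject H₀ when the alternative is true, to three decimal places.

β ≈ 0.106

Noncentrality parameter: δ = d·√(n/2) = 0.43 × √(138/2) = 3.5718
One-sided α = 0.01 → critical value z_{0.01} = 2.326.
Power = P(Z > 2.326 − δ) = Φ(1.246) = 0.8935.
Type II error: β = 1 − power = 1 − 0.8935 = 0.1065.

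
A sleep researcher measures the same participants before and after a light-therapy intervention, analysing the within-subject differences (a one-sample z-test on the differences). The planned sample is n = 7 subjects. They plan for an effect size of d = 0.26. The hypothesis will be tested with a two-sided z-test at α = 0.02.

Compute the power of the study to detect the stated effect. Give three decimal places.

Noncentrality parameter: δ = d·√n = 0.26 × √7 = 0.6879
Two-sided α = 0.02 → critical value z_{0.01} = 2.326.
Power = Φ(δ − 2.326) + Φ(−δ − 2.326) = Φ(-1.638) + Φ(-3.014) = 0.0507 + 0.0013 = 0.0520.

Power ≈ 0.052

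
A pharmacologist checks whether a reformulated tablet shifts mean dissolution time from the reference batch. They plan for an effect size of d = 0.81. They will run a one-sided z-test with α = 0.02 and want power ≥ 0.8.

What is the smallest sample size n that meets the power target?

n = 13

Set Φ(δ − 2.054) = 0.8; then δ − 2.054 = Φ⁻¹(0.8) = 0.842, giving δ = 2.895.
δ = d·√n ⇒ n = (δ/d)² = (2.895 / 0.81)² = 12.78.
Rounding up, n = 13.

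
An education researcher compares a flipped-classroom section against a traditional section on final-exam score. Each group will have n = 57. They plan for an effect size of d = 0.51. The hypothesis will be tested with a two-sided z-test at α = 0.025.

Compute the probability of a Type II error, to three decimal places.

Noncentrality parameter: δ = d·√(n/2) = 0.51 × √(57/2) = 2.7227
Two-sided α = 0.025 → critical value z_{0.0125} = 2.241.
Power = Φ(δ − 2.241) + Φ(−δ − 2.241) = Φ(0.481) + Φ(-4.964) = 0.6848 + 0.0000 = 0.6848.
Type II error: β = 1 − power = 1 − 0.6848 = 0.3152.

β ≈ 0.315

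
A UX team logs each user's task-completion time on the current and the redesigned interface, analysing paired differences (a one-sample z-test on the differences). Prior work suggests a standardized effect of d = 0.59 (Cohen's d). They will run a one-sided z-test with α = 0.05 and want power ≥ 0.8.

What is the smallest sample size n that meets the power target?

Set Φ(δ − 1.645) = 0.8; then δ − 1.645 = Φ⁻¹(0.8) = 0.842, giving δ = 2.486.
δ = d·√n ⇒ n = (δ/d)² = (2.486 / 0.59)² = 17.76.
Round up to the next whole unit.

n = 18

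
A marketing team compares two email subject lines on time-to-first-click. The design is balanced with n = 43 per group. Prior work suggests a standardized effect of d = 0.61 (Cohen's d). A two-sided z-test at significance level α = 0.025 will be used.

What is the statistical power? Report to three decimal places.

Noncentrality parameter: δ = d·√(n/2) = 0.61 × √(43/2) = 2.8285
Two-sided α = 0.025 → critical value z_{0.0125} = 2.241.
Power = Φ(δ − 2.241) + Φ(−δ − 2.241) = Φ(0.587) + Φ(-5.070) = 0.7214 + 0.0000 = 0.7214.

Power ≈ 0.721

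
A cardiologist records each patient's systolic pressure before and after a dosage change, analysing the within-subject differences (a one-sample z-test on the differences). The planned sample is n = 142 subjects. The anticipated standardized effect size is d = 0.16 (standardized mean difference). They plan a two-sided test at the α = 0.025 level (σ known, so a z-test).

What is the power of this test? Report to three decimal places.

Noncentrality parameter: δ = d·√n = 0.16 × √142 = 1.9066
Critical value for a two-sided test at α = 0.025: z_{α/2} = 2.241.
Power = Φ(δ − 2.241) + Φ(−δ − 2.241) = Φ(-0.335) + Φ(-4.148) = 0.3689 + 0.0000 = 0.3689.

Power ≈ 0.369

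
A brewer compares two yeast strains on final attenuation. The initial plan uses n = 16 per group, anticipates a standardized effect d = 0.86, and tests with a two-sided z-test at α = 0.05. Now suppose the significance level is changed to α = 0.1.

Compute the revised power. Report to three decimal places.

δ = d·√(n/2) = 0.86 × √(16/2) = 2.4324 (unchanged). New critical value: z_{0.05} = 1.645.
Revised power = Φ(δ − 1.645) + Φ(−δ − 1.645) = Φ(0.788) + Φ(-4.077) = 0.7845 + 0.0000 = 0.7846.

Power ≈ 0.785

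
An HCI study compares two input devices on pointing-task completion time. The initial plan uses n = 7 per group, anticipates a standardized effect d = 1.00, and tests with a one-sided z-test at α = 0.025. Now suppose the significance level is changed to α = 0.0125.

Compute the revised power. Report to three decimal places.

Power ≈ 0.355

δ = d·√(n/2) = 1.00 × √(7/2) = 1.8708 (unchanged). New critical value: z_{0.0125} = 2.241.
Revised power = P(Z > 2.241 − δ) = Φ(-0.371) = 0.3555.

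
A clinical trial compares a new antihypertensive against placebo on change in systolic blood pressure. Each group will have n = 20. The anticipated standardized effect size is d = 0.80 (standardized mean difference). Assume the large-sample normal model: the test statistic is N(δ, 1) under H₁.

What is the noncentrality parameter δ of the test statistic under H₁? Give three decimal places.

δ = d·√(n/2) = 0.80 × √(20/2) = 2.5298

δ ≈ 2.530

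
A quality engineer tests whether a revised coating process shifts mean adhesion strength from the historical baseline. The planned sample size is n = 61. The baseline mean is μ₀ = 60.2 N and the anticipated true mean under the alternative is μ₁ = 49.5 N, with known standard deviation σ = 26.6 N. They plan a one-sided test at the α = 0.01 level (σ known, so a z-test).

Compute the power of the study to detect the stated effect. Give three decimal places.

Standardized effect: d = |μ₁ − μ₀| / σ = |49.5 − 60.2| / 26.6 = 0.4023
Noncentrality parameter: δ = d·√n = 0.4023 × √61 = 3.1417
Critical value for a one-sided test at α = 0.01: z_α = 2.326.
Power = Φ(δ − 2.326) = Φ(0.815) = 0.7926.

Power ≈ 0.793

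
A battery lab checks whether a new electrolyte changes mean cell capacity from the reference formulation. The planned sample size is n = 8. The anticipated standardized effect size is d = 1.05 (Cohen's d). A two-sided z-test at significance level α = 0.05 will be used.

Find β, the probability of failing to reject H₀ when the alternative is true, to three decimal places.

Noncentrality parameter: δ = d·√n = 1.05 × √8 = 2.9698
Critical value for a two-sided test at α = 0.05: z_{α/2} = 1.960.
Power = Φ(δ − 1.960) + Φ(−δ − 1.960) = Φ(1.010) + Φ(-4.930) = 0.8437 + 0.0000 = 0.8437.
Type II error: β = 1 − power = 1 − 0.8437 = 0.1563.

β ≈ 0.156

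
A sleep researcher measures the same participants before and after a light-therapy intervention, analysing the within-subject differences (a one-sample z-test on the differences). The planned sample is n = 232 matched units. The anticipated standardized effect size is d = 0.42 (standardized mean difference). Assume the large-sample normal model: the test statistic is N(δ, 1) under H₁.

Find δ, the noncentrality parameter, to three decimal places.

δ = d·√n = 0.42 × √232 = 6.3972

δ ≈ 6.397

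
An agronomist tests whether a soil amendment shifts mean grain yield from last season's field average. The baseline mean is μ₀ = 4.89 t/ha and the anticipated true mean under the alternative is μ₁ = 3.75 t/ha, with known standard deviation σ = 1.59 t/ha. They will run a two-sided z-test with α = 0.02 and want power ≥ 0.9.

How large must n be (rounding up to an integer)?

Standardized effect: d = |μ₁ − μ₀| / σ = |3.75 − 4.89| / 1.59 = 0.7170
Set Φ(δ − 2.326) = 0.9; then δ − 2.326 = Φ⁻¹(0.9) = 1.282, giving δ = 3.608.
(Ignoring the negligible lower-tail rejection probability gives the usual closed-form inversion.)
δ = d·√n ⇒ n = (δ/d)² = (3.608 / 0.7170)² = 25.32.
Rounding up, n = 26.

n = 26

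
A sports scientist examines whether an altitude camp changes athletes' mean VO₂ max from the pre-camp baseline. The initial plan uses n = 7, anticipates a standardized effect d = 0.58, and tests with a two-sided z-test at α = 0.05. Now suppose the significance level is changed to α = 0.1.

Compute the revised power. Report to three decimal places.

δ = d·√n = 0.58 × √7 = 1.5345 (unchanged). New critical value: z_{0.05} = 1.645.
Revised power = Φ(δ − 1.645) + Φ(−δ − 1.645) = Φ(-0.110) + Φ(-3.179) = 0.4561 + 0.0007 = 0.4568.

Power ≈ 0.457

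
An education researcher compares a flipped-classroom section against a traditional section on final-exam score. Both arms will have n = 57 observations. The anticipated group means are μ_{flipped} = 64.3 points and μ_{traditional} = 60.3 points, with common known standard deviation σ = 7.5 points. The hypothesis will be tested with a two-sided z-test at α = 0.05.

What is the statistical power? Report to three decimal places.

Power ≈ 0.813

Standardized effect: d = |μ_{flipped} − μ_{traditional}| / σ = |64.3 − 60.3| / 7.5 = 0.5333
Noncentrality parameter: δ = d·√(n/2) = 0.5333 × √(57/2) = 2.8472
Two-sided α = 0.05 → critical value z_{0.025} = 1.960.
Power = Φ(δ − 1.960) + Φ(−δ − 1.960) = Φ(0.887) + Φ(-4.807) = 0.8125 + 0.0000 = 0.8125.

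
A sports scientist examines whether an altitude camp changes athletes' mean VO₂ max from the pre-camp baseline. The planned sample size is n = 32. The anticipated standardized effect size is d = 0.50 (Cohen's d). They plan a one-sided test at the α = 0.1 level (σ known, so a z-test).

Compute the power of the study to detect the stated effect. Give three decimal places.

Power ≈ 0.939

Noncentrality parameter: δ = d·√n = 0.50 × √32 = 2.8284
One-sided α = 0.1 → critical value z_{0.1} = 1.282.
Power = Φ(δ − 1.282) = Φ(1.547) = 0.9391.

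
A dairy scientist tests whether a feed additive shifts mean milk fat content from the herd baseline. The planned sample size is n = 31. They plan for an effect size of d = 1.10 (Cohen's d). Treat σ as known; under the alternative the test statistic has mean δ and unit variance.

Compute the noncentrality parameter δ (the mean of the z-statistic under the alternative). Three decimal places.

δ ≈ 6.125

The noncentrality parameter scales effect size by the design's sample-size factor: δ = d·√n = 1.10 × √31 = 6.1245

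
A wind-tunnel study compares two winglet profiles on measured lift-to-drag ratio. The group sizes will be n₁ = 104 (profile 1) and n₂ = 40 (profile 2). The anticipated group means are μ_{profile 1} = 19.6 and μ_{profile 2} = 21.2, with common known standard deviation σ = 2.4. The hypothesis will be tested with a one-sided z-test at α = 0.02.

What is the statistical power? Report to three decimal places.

Standardized effect: d = |μ_{profile 1} − μ_{profile 2}| / σ = |19.6 − 21.2| / 2.4 = 0.6667
Noncentrality parameter: δ = d / √(1/n₁ + 1/n₂) = 0.6667 / √(1/104 + 1/40) = 3.5832
One-sided α = 0.02 → critical value z_{0.02} = 2.054.
Power = Φ(δ − 2.054) = Φ(1.529) = 0.9369.

Power ≈ 0.937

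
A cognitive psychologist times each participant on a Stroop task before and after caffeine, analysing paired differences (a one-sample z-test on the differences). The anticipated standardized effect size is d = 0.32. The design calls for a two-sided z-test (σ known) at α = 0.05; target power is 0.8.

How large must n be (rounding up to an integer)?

For power 0.8 need Φ(δ − z_{0.025}) = 0.8, so δ = z_{0.025} + z_{0.20} = 1.960 + 0.842 = 2.802.
(The Φ(−δ − z_{α/2}) term is vanishingly small for δ > 0 and is dropped in the standard sample-size formula.)
δ = d·√n ⇒ n = (δ/d)² = (2.802 / 0.32)² = 76.65.
Round up to the next whole unit.

n = 77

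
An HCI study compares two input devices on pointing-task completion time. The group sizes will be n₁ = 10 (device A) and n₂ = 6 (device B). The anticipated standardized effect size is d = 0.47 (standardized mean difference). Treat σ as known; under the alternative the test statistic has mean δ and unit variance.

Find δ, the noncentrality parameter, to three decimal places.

The noncentrality parameter scales effect size by the design's sample-size factor: δ = d / √(1/n₁ + 1/n₂) = 0.47 / √(1/10 + 1/6) = 0.9102

δ ≈ 0.910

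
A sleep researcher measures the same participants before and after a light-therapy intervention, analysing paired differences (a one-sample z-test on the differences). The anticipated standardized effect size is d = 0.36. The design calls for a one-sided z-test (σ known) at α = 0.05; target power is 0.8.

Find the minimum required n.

Set Φ(δ − 1.645) = 0.8; then δ − 1.645 = Φ⁻¹(0.8) = 0.842, giving δ = 2.486.
δ = d·√n ⇒ n = (δ/d)² = (2.486 / 0.36)² = 47.70.
Round up to the next whole unit.

n = 48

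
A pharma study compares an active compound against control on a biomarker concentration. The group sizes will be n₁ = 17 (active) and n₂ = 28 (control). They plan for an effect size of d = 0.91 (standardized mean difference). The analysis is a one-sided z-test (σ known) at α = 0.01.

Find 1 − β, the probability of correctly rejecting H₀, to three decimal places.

Noncentrality parameter: δ = d / √(1/n₁ + 1/n₂) = 0.91 / √(1/17 + 1/28) = 2.9596
Critical value for a one-sided test at α = 0.01: z_α = 2.326.
Power = Φ(δ − 2.326) = Φ(0.633) = 0.7367.

Power ≈ 0.737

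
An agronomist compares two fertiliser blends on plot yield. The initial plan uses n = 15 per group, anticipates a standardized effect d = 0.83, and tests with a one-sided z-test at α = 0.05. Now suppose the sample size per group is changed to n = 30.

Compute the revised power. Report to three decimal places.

With n = 30 per group: δ = d·√(n/2) = 0.83 × √(30/2) = 3.2146. Critical value z_{0.05} = 1.645.
Revised power = Φ(δ − 1.645) = Φ(1.570) = 0.9418.

Power ≈ 0.942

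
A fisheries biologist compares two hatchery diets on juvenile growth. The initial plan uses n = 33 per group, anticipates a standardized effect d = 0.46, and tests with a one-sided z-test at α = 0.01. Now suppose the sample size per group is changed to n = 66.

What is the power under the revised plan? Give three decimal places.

Power ≈ 0.624

With n = 66 per group: δ = d·√(n/2) = 0.46 × √(66/2) = 2.6425. Critical value z_{0.01} = 2.326.
Revised power = P(Z > 2.326 − δ) = Φ(0.316) = 0.6241.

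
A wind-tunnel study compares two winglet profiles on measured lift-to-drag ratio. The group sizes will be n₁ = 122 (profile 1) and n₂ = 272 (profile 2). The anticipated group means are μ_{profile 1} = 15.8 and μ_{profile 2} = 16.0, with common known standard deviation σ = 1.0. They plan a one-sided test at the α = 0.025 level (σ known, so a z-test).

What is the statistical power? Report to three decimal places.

Power ≈ 0.450

Standardized effect: d = |μ_{profile 1} − μ_{profile 2}| / σ = |15.8 − 16.0| / 1.0 = 0.2000
Noncentrality parameter: δ = d / √(1/n₁ + 1/n₂) = 0.2000 / √(1/122 + 1/272) = 1.8355
Critical value for a one-sided test at α = 0.025: z_α = 1.960.
Power = Φ(δ − 1.960) = Φ(-0.124) = 0.4505.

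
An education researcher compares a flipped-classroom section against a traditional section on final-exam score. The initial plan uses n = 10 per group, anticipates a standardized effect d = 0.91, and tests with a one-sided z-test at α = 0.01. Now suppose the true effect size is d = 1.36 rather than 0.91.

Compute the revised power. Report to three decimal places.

Power ≈ 0.763

With d = 1.36: δ = d·√(n/2) = 1.36 × √(10/2) = 3.0411. Critical value z_{0.01} = 2.326.
Revised power = Φ(δ − 2.326) = Φ(0.715) = 0.7626.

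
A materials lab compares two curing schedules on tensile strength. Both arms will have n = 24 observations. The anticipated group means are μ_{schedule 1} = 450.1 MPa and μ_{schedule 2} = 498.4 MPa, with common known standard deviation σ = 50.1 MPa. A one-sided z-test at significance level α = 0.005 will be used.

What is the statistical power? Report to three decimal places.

Power ≈ 0.778

Standardized effect: d = |μ_{schedule 1} − μ_{schedule 2}| / σ = |450.1 − 498.4| / 50.1 = 0.9641
Noncentrality parameter: δ = d·√(n/2) = 0.9641 × √(24/2) = 3.3396
One-sided α = 0.005 → critical value z_{0.005} = 2.576.
Power = P(Z > 2.576 − δ) = Φ(0.764) = 0.7775.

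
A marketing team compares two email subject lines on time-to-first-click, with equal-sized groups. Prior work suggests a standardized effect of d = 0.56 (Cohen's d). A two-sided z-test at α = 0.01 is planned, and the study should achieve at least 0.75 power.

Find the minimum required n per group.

Set Φ(δ − 2.576) = 0.75; then δ − 2.576 = Φ⁻¹(0.75) = 0.674, giving δ = 3.250.
(Ignoring the negligible lower-tail rejection probability gives the usual closed-form inversion.)
δ = d·√(n/2) ⇒ n = 2(δ/d)² = 2 × (3.250 / 0.56)² = 67.38.
Round up to the next whole unit.

n = 68 per group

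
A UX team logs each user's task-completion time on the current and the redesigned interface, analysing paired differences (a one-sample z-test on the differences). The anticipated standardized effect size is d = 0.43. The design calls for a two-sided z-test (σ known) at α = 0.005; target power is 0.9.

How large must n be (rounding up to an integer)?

Set Φ(δ − 2.807) = 0.9; then δ − 2.807 = Φ⁻¹(0.9) = 1.282, giving δ = 4.089.
(Ignoring the negligible lower-tail rejection probability gives the usual closed-form inversion.)
δ = d·√n ⇒ n = (δ/d)² = (4.089 / 0.43)² = 90.41.
Rounding up, n = 91.

n = 91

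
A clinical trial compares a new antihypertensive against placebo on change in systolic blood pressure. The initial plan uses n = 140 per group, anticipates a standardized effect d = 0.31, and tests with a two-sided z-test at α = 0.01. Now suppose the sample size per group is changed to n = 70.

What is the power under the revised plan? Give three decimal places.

Power ≈ 0.229

With n = 70 per group: δ = d·√(n/2) = 0.31 × √(70/2) = 1.8340. Critical value z_{0.005} = 2.576.
Revised power = Φ(δ − 2.576) + Φ(−δ − 2.576) = Φ(-0.742) + Φ(-4.410) = 0.2291 + 0.0000 = 0.2291.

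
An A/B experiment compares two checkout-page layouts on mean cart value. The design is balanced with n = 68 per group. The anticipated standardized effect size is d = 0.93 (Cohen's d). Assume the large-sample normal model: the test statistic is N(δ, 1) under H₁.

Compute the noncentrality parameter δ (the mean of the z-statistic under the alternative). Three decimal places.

δ ≈ 5.423

δ = d·√(n/2) = 0.93 × √(68/2) = 5.4228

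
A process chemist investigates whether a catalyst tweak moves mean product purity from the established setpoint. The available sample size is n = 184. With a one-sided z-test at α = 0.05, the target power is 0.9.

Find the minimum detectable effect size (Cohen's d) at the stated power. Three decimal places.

d ≈ 0.216

Need Φ(δ − 1.645) = 0.9, so δ = 1.645 + 1.282 = 2.926.
δ = d·√n ⇒ d = δ/√n = 2.926/√184 = 0.2157.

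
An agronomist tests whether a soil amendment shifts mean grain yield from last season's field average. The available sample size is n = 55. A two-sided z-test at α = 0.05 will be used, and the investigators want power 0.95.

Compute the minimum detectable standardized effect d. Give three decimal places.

d ≈ 0.486

Required noncentrality: δ = z_{0.025} + z_{0.05} = 1.960 + 1.645 = 3.605.
(The second rejection-region term Φ(−δ − z_{α/2}) is negligible and dropped.)
δ = d·√n ⇒ d = δ/√n = 3.605/√55 = 0.4861.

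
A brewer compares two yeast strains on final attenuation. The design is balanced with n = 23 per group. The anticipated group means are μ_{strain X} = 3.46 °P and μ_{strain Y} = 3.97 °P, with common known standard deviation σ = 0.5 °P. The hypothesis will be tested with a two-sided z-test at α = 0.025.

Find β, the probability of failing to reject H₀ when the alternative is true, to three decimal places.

Standardized effect: d = |μ_{strain X} − μ_{strain Y}| / σ = |3.46 − 3.97| / 0.5 = 1.0200
Noncentrality parameter: δ = d·√(n/2) = 1.0200 × √(23/2) = 3.4590
Critical value for a two-sided test at α = 0.025: z_{α/2} = 2.241.
Power = Φ(δ − 2.241) + Φ(−δ − 2.241) = Φ(1.218) + Φ(-5.700) = 0.8883 + 0.0000 = 0.8883.
Type II error: β = 1 − power = 1 − 0.8883 = 0.1117.

β ≈ 0.112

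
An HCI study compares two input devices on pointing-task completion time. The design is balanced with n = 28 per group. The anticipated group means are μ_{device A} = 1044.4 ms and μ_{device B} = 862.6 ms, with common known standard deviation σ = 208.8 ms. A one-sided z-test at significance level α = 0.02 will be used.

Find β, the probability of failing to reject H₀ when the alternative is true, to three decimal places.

β ≈ 0.114

Standardized effect: d = |μ_{device A} − μ_{device B}| / σ = |1044.4 − 862.6| / 208.8 = 0.8707
Noncentrality parameter: δ = d·√(n/2) = 0.8707 × √(28/2) = 3.2578
One-sided α = 0.02 → critical value z_{0.02} = 2.054.
Power = P(Z > 2.054 − δ) = Φ(1.204) = 0.8857.
Type II error: β = 1 − power = 1 − 0.8857 = 0.1143.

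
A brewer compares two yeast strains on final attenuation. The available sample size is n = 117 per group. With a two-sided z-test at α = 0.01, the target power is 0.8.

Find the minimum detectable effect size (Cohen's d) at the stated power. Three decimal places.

Need Φ(δ − 2.576) = 0.8, so δ = 2.576 + 0.842 = 3.417.
(The second rejection-region term Φ(−δ − z_{α/2}) is negligible and dropped.)
δ = d·√(n/2) ⇒ d = δ/√(n/2) = 3.417/√(117/2) = 0.4468.

d ≈ 0.447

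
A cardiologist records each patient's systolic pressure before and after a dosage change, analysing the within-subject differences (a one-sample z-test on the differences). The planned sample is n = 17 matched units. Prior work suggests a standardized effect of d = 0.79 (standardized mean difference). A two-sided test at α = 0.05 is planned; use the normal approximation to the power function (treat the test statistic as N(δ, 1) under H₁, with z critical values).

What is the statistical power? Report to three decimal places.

Noncentrality parameter: δ = d·√n = 0.79 × √17 = 3.2573
Critical value for a two-sided test at α = 0.05: z_{α/2} = 1.960.
Power = Φ(δ − 1.960) + Φ(−δ − 1.960) = Φ(1.297) + Φ(-5.217) = 0.9027 + 0.0000 = 0.9027.

Power ≈ 0.903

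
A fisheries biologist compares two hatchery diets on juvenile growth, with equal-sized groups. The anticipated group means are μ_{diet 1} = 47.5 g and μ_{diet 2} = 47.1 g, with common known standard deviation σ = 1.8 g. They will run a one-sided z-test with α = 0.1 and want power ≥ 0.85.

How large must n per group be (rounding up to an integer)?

n = 218 per group

Standardized effect: d = |μ_{diet 1} − μ_{diet 2}| / σ = |47.5 − 47.1| / 1.8 = 0.2222
For power 0.85 need Φ(δ − z_{0.1}) = 0.85, so δ = z_{0.1} + z_{0.15} = 1.282 + 1.036 = 2.318.
δ = d·√(n/2) ⇒ n = 2(δ/d)² = 2 × (2.318 / 0.2222)² = 217.61.
Rounding up, n = 218 per group.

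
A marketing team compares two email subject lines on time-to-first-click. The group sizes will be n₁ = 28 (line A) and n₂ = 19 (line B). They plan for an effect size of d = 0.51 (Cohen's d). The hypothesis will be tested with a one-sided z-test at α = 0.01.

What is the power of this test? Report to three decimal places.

Power ≈ 0.271

Noncentrality parameter: δ = d / √(1/n₁ + 1/n₂) = 0.51 / √(1/28 + 1/19) = 1.7158
One-sided α = 0.01 → critical value z_{0.01} = 2.326.
Power = Φ(δ − 2.326) = Φ(-0.611) = 0.2708.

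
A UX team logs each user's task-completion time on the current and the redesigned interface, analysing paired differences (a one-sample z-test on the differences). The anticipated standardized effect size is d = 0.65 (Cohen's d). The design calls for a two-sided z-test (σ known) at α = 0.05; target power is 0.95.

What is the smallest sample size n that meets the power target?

For power 0.95 need Φ(δ − z_{0.025}) = 0.95, so δ = z_{0.025} + z_{0.05} = 1.960 + 1.645 = 3.605.
(The Φ(−δ − z_{α/2}) term is vanishingly small for δ > 0 and is dropped in the standard sample-size formula.)
δ = d·√n ⇒ n = (δ/d)² = (3.605 / 0.65)² = 30.76.
Round up to the next whole unit.

n = 31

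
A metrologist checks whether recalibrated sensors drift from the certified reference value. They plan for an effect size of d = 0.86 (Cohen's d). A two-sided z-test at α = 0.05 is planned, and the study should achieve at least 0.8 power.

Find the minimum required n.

n = 11

For power 0.8 need Φ(δ − z_{0.025}) = 0.8, so δ = z_{0.025} + z_{0.20} = 1.960 + 0.842 = 2.802.
(Ignoring the negligible lower-tail rejection probability gives the usual closed-form inversion.)
δ = d·√n ⇒ n = (δ/d)² = (2.802 / 0.86)² = 10.61.
Rounding up, n = 11.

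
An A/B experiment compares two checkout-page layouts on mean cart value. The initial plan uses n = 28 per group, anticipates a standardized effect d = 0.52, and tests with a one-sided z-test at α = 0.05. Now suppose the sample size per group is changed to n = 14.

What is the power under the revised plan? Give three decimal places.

Power ≈ 0.394

With n = 14 per group: δ = d·√(n/2) = 0.52 × √(14/2) = 1.3758. Critical value z_{0.05} = 1.645.
Revised power = Φ(δ − 1.645) = Φ(-0.269) = 0.3939.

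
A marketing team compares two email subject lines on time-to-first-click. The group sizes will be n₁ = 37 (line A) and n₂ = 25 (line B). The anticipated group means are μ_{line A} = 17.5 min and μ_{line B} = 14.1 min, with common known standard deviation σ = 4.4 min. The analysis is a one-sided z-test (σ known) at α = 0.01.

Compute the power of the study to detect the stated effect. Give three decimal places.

Power ≈ 0.745

Standardized effect: d = |μ_{line A} − μ_{line B}| / σ = |17.5 − 14.1| / 4.4 = 0.7727
Noncentrality parameter: δ = d / √(1/n₁ + 1/n₂) = 0.7727 / √(1/37 + 1/25) = 2.9847
Critical value for a one-sided test at α = 0.01: z_α = 2.326.
Power = Φ(δ − 2.326) = Φ(0.658) = 0.7448.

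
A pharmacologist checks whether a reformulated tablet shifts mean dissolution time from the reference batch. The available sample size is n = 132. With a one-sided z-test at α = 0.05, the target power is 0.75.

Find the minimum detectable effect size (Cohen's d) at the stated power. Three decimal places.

Required noncentrality: δ = z_{0.05} + z_{0.25} = 1.645 + 0.674 = 2.319.
δ = d·√n ⇒ d = δ/√n = 2.319/√132 = 0.2019.

d ≈ 0.202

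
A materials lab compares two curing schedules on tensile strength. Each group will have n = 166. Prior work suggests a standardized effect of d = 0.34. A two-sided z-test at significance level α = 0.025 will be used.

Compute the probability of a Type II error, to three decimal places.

Noncentrality parameter: δ = d·√(n/2) = 0.34 × √(166/2) = 3.0975
Two-sided α = 0.025 → critical value z_{0.0125} = 2.241.
Power = Φ(δ − 2.241) + Φ(−δ − 2.241) = Φ(0.856) + Φ(-5.339) = 0.8040 + 0.0000 = 0.8040.
Type II error: β = 1 − power = 1 − 0.8040 = 0.1960.

β ≈ 0.196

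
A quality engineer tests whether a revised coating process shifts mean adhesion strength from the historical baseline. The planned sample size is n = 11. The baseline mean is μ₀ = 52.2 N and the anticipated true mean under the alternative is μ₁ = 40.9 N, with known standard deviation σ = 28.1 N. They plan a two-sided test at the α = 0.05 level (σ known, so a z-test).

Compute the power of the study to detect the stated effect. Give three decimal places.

Standardized effect: d = |μ₁ − μ₀| / σ = |40.9 − 52.2| / 28.1 = 0.4021
Noncentrality parameter: δ = d·√n = 0.4021 × √11 = 1.3337
Critical value for a two-sided test at α = 0.05: z_{α/2} = 1.960.
Power = Φ(δ − 1.960) + Φ(−δ − 1.960) = Φ(-0.626) + Φ(-3.294) = 0.2656 + 0.0005 = 0.2661.

Power ≈ 0.266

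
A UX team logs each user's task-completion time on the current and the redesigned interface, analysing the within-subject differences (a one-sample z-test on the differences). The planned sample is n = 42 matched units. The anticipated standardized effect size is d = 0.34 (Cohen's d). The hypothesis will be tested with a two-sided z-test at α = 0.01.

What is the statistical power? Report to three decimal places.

Power ≈ 0.355

Noncentrality parameter: λ = d·√n = 0.34 × √42 = 2.2035
Two-sided α = 0.01 → critical value z_{0.005} = 2.576.
Power = Φ(λ − 2.576) + Φ(−λ − 2.576) = Φ(-0.372) + Φ(-4.779) = 0.3548 + 0.0000 = 0.3548.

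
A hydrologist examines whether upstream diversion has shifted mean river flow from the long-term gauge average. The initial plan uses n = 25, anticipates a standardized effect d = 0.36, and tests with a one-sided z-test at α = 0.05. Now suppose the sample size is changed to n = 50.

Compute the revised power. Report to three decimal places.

Power ≈ 0.816

With n = 50: δ = d·√n = 0.36 × √50 = 2.5456. Critical value z_{0.05} = 1.645.
Revised power = Φ(δ − 1.645) = Φ(0.901) = 0.8161.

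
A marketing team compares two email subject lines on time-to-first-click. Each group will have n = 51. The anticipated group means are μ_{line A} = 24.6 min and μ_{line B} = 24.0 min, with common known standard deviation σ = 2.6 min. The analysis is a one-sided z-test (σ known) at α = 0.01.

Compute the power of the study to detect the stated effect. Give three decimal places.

Standardized effect: d = |μ_{line A} − μ_{line B}| / σ = |24.6 − 24.0| / 2.6 = 0.2308
Noncentrality parameter: δ = d·√(n/2) = 0.2308 × √(51/2) = 1.1653
Critical value for a one-sided test at α = 0.01: z_α = 2.326.
Power = P(Z > 2.326 − δ) = Φ(-1.161) = 0.1228.

Power ≈ 0.123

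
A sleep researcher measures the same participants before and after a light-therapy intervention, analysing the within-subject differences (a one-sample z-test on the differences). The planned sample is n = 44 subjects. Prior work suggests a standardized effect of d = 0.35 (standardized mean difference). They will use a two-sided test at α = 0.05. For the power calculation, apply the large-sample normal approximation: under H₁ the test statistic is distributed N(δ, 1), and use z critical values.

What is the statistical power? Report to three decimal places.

Power ≈ 0.641

Noncentrality parameter: δ = d·√n = 0.35 × √44 = 2.3216
Two-sided α = 0.05 → critical value z_{0.025} = 1.960.
Power = Φ(δ − 1.960) + Φ(−δ − 1.960) = Φ(0.362) + Φ(-4.282) = 0.6412 + 0.0000 = 0.6412.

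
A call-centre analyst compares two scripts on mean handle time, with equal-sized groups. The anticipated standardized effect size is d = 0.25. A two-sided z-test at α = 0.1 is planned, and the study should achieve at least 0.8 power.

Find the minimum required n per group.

For power 0.8 need Φ(δ − z_{0.05}) = 0.8, so δ = z_{0.05} + z_{0.20} = 1.645 + 0.842 = 2.486.
(For δ > 0 the lower-tail rejection region contributes negligibly to power, so the one-term inversion is standard.)
δ = d·√(n/2) ⇒ n = 2(δ/d)² = 2 × (2.486 / 0.25)² = 197.84.
Round up to the next whole unit.

n = 198 per group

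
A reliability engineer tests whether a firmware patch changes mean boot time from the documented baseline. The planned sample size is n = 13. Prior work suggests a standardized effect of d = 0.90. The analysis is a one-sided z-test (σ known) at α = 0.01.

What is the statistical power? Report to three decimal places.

Noncentrality parameter: δ = d·√n = 0.90 × √13 = 3.2450
One-sided α = 0.01 → critical value z_{0.01} = 2.326.
Power = P(Z > 2.326 − δ) = Φ(0.919) = 0.8209.

Power ≈ 0.821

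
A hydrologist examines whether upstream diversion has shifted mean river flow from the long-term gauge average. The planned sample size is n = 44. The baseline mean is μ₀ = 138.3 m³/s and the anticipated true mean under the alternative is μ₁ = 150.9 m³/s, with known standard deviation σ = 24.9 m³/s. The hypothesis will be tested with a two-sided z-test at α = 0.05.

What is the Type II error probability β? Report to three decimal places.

β ≈ 0.081

Standardized effect: d = |μ₁ − μ₀| / σ = |150.9 − 138.3| / 24.9 = 0.5060
Noncentrality parameter: δ = d·√n = 0.5060 × √44 = 3.3566
Critical value for a two-sided test at α = 0.05: z_{α/2} = 1.960.
Power = Φ(δ − 1.960) + Φ(−δ − 1.960) = Φ(1.397) + Φ(-5.317) = 0.9187 + 0.0000 = 0.9187.
Type II error: β = 1 − power = 1 − 0.9187 = 0.0813.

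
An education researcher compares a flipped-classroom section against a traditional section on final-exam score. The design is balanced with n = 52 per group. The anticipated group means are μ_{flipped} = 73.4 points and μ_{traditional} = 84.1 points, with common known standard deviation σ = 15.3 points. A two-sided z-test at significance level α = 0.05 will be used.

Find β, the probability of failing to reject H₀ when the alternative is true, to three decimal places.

β ≈ 0.054

Standardized effect: d = |μ_{flipped} − μ_{traditional}| / σ = |73.4 − 84.1| / 15.3 = 0.6993
Noncentrality parameter: δ = d·√(n/2) = 0.6993 × √(52/2) = 3.5660
Critical value for a two-sided test at α = 0.05: z_{α/2} = 1.960.
Power = Φ(δ − 1.960) + Φ(−δ − 1.960) = Φ(1.606) + Φ(-5.526) = 0.9459 + 0.0000 = 0.9459.
Type II error: β = 1 − power = 1 − 0.9459 = 0.0541.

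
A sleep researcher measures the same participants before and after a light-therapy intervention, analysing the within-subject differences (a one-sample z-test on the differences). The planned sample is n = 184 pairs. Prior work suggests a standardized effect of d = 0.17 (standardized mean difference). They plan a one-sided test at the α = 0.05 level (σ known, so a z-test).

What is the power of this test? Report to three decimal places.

Power ≈ 0.746

Noncentrality parameter: δ = d·√n = 0.17 × √184 = 2.3060
One-sided α = 0.05 → critical value z_{0.05} = 1.645.
Power = Φ(δ − 1.645) = Φ(0.661) = 0.7457.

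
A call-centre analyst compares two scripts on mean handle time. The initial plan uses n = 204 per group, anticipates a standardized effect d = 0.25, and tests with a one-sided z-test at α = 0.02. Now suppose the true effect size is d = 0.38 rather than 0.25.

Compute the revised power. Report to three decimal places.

Power ≈ 0.963

With d = 0.38: δ = d·√(n/2) = 0.38 × √(204/2) = 3.8378. Critical value z_{0.02} = 2.054.
Revised power = P(Z > 2.054 − δ) = Φ(1.784) = 0.9628.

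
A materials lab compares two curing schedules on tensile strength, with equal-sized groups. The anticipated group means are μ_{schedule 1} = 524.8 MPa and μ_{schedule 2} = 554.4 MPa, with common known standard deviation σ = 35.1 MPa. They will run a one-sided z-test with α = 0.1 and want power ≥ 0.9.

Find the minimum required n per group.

Standardized effect: d = |μ_{schedule 1} − μ_{schedule 2}| / σ = |524.8 − 554.4| / 35.1 = 0.8433
Set Φ(δ − 1.282) = 0.9; then δ − 1.282 = Φ⁻¹(0.9) = 1.282, giving δ = 2.563.
δ = d·√(n/2) ⇒ n = 2(δ/d)² = 2 × (2.563 / 0.8433)² = 18.48.
Round up to the next whole unit.

n = 19 per group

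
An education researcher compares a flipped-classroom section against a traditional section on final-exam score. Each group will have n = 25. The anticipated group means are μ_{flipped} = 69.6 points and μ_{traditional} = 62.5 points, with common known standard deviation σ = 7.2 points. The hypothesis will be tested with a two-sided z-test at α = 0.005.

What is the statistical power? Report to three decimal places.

Standardized effect: d = |μ_{flipped} − μ_{traditional}| / σ = |69.6 − 62.5| / 7.2 = 0.9861
Noncentrality parameter: δ = d·√(n/2) = 0.9861 × √(25/2) = 3.4864
Two-sided α = 0.005 → critical value z_{0.0025} = 2.807.
Power = Φ(δ − 2.807) + Φ(−δ − 2.807) = Φ(0.679) + Φ(-6.293) = 0.7516 + 0.0000 = 0.7516.

Power ≈ 0.752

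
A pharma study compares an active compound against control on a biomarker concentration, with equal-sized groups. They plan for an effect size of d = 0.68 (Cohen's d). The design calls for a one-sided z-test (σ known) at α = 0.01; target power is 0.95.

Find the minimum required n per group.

For power 0.95 need Φ(δ − z_{0.01}) = 0.95, so δ = z_{0.01} + z_{0.05} = 2.326 + 1.645 = 3.971.
δ = d·√(n/2) ⇒ n = 2(δ/d)² = 2 × (3.971 / 0.68)² = 68.21.
Round up to the next whole unit.

n = 69 per group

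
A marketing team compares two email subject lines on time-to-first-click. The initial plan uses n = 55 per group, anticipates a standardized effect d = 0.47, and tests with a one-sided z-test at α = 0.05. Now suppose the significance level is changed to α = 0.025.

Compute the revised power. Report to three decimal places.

δ = d·√(n/2) = 0.47 × √(55/2) = 2.4647 (unchanged). New critical value: z_{0.025} = 1.960.
Revised power = Φ(δ − 1.960) = Φ(0.505) = 0.6931.

Power ≈ 0.693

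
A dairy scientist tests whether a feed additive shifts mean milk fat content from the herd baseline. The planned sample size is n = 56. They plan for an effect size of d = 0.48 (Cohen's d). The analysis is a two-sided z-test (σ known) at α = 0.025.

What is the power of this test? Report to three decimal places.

Power ≈ 0.912

Noncentrality parameter: δ = d·√n = 0.48 × √56 = 3.5920
Critical value for a two-sided test at α = 0.025: z_{α/2} = 2.241.
Power = Φ(δ − 2.241) + Φ(−δ − 2.241) = Φ(1.351) + Φ(-5.833) = 0.9116 + 0.0000 = 0.9116.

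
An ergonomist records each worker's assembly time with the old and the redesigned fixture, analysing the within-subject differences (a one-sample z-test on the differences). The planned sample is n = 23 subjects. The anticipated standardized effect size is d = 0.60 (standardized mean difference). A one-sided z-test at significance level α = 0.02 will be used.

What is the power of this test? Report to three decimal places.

Power ≈ 0.795

Noncentrality parameter: λ = d·√n = 0.60 × √23 = 2.8775
One-sided α = 0.02 → critical value z_{0.02} = 2.054.
Power = P(Z > 2.054 − λ) = Φ(0.824) = 0.7950.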